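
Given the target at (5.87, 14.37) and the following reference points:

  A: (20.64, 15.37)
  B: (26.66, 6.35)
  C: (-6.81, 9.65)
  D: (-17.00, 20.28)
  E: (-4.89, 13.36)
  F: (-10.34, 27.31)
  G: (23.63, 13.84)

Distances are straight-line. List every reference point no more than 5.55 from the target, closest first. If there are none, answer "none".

none

Distances from (5.87, 14.37):
A: √((14.77)² + (1.00)²) = √(218.1529 + 1.0000) = 14.80
B: √((20.79)² + (-8.02)²) = √(432.2241 + 64.3204) = 22.28
C: √((-12.68)² + (-4.72)²) = √(160.7824 + 22.2784) = 13.53
D: √((-22.87)² + (5.91)²) = √(523.0369 + 34.9281) = 23.62
E: √((-10.76)² + (-1.01)²) = √(115.7776 + 1.0201) = 10.81
F: √((-16.21)² + (12.94)²) = √(262.7641 + 167.4436) = 20.74
G: √((17.76)² + (-0.53)²) = √(315.4176 + 0.2809) = 17.77
Threshold 5.55: none within range.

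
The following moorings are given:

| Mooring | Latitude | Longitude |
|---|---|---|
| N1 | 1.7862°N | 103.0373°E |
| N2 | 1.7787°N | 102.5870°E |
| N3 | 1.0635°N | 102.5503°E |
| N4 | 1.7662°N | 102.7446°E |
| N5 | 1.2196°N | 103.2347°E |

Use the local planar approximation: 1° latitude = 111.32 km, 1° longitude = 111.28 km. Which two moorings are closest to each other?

N2 and N4

Pairwise distances:
N1–N2: 50.1163 km
N1–N3: 97.0014 km
N1–N4: 32.6477 km
N1–N5: 66.7896 km
N2–N3: 79.7207 km
N2–N4: 17.5928 km
N2–N5: 95.2295 km
N3–N4: 81.1578 km
N3–N5: 78.1173 km
N4–N5: 81.7120 km
Closest pair: N2–N4 at 17.5928 km.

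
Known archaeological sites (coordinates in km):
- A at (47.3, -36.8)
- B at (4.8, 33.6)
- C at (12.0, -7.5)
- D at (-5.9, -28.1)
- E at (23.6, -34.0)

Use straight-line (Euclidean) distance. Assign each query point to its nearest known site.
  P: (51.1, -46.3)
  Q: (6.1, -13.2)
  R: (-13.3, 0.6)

P at (51.1, -46.3):
  A: √((-3.8)² + (9.5)²) = √(14.440 + 90.250) = 10.2 km
  B: √((-46.3)² + (79.9)²) = √(2143.690 + 6384.010) = 92.3 km
  C: √((-39.1)² + (38.8)²) = √(1528.810 + 1505.440) = 55.1 km
  D: √((-57.0)² + (18.2)²) = √(3249.000 + 331.240) = 59.8 km
  E: √((-27.5)² + (12.3)²) = √(756.250 + 151.290) = 30.1 km
  → nearest: A (10.2 km)
Q at (6.1, -13.2):
  A: √((41.2)² + (-23.6)²) = √(1697.440 + 556.960) = 47.5 km
  B: √((-1.3)² + (46.8)²) = √(1.690 + 2190.240) = 46.8 km
  C: √((5.9)² + (5.7)²) = √(34.810 + 32.490) = 8.2 km
  D: √((-12.0)² + (-14.9)²) = √(144.000 + 222.010) = 19.1 km
  E: √((17.5)² + (-20.8)²) = √(306.250 + 432.640) = 27.2 km
  → nearest: C (8.2 km)
R at (-13.3, 0.6):
  A: √((60.6)² + (-37.4)²) = √(3672.360 + 1398.760) = 71.2 km
  B: √((18.1)² + (33.0)²) = √(327.610 + 1089.000) = 37.6 km
  C: √((25.3)² + (-8.1)²) = √(640.090 + 65.610) = 26.6 km
  D: √((7.4)² + (-28.7)²) = √(54.760 + 823.690) = 29.6 km
  E: √((36.9)² + (-34.6)²) = √(1361.610 + 1197.160) = 50.6 km
  → nearest: C (26.6 km)

P→A; Q→C; R→C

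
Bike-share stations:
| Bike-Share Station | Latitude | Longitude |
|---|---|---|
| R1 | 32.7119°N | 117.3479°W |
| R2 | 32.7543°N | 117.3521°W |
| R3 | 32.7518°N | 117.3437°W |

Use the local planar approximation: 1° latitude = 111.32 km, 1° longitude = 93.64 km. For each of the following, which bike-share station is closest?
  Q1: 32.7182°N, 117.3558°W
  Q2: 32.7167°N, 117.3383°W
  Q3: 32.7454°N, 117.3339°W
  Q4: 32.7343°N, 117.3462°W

Q1→R1; Q2→R1; Q3→R3; Q4→R3

Q1 at 32.7182°N, 117.3558°W:
  R1: √((-0.0063·111.32)² + (0.0079·93.64)²) = √(0.491844 + 0.547239) = 1.0194 km
  R2: √((0.0361·111.32)² + (0.0037·93.64)²) = √(16.149564 + 0.120040) = 4.0336 km
  R3: √((0.0336·111.32)² + (0.0121·93.64)²) = √(13.990233 + 1.283789) = 3.9082 km
  → nearest: R1 (1.0194 km)
Q2 at 32.7167°N, 117.3383°W:
  R1: √((-0.0048·111.32)² + (-0.0096·93.64)²) = √(0.285515 + 0.808100) = 1.0458 km
  R2: √((0.0376·111.32)² + (-0.0138·93.64)²) = √(17.519515 + 1.669864) = 4.3806 km
  R3: √((0.0351·111.32)² + (-0.0054·93.64)²) = √(15.267243 + 0.255688) = 3.9399 km
  → nearest: R1 (1.0458 km)
Q3 at 32.7454°N, 117.3339°W:
  R1: √((-0.0335·111.32)² + (-0.0140·93.64)²) = √(13.907082 + 1.718616) = 3.9529 km
  R2: √((0.0089·111.32)² + (-0.0182·93.64)²) = √(0.981582 + 2.904461) = 1.9713 km
  R3: √((0.0064·111.32)² + (-0.0098·93.64)²) = √(0.507582 + 0.842122) = 1.1618 km
  → nearest: R3 (1.1618 km)
Q4 at 32.7343°N, 117.3462°W:
  R1: √((-0.0224·111.32)² + (-0.0017·93.64)²) = √(6.217881 + 0.025341) = 2.4986 km
  R2: √((0.0200·111.32)² + (-0.0059·93.64)²) = √(4.956857 + 0.305230) = 2.2939 km
  R3: √((0.0175·111.32)² + (0.0025·93.64)²) = √(3.795094 + 0.054803) = 1.9621 km
  → nearest: R3 (1.9621 km)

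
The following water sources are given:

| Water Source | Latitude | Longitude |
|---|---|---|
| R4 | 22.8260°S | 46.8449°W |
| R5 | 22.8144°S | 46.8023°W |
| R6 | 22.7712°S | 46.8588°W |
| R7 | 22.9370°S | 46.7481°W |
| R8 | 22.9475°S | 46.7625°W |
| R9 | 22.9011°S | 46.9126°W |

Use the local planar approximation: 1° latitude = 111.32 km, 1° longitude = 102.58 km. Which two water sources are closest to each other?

R7 and R8

Pairwise distances:
R4–R5: √((0.0116·111.32)² + (0.0426·102.58)²) = √(1.667487 + 19.096096) = 4.5567 km
R4–R6: √((0.0548·111.32)² + (-0.0139·102.58)²) = √(37.214099 + 2.033082) = 6.2648 km
R4–R7: √((-0.1110·111.32)² + (0.0968·102.58)²) = √(152.683587 + 98.599816) = 15.8519 km
R4–R8: √((-0.1215·111.32)² + (0.0824·102.58)²) = √(182.935904 + 71.446312) = 15.9494 km
R4–R9: √((-0.0751·111.32)² + (-0.0677·102.58)²) = √(69.891807 + 48.228386) = 10.8683 km
R5–R6: √((0.0432·111.32)² + (-0.0565·102.58)²) = √(23.126712 + 33.590950) = 7.5311 km
R5–R7: √((-0.1226·111.32)² + (0.0542·102.58)²) = √(186.263318 + 30.911776) = 14.7369 km
R5–R8: √((-0.1331·111.32)² + (0.0398·102.58)²) = √(219.534362 + 16.668309) = 15.3689 km
R5–R9: √((-0.0867·111.32)² + (-0.1103·102.58)²) = √(93.150371 + 128.019585) = 14.8718 km
R6–R7: √((-0.1658·111.32)² + (0.1107·102.58)²) = √(340.655533 + 128.949788) = 21.6704 km
R6–R8: √((-0.1763·111.32)² + (0.0963·102.58)²) = √(385.168729 + 97.583853) = 21.9716 km
R6–R9: √((-0.1299·111.32)² + (-0.0538·102.58)²) = √(209.105135 + 30.457198) = 15.4778 km
R7–R8: √((-0.0105·111.32)² + (-0.0144·102.58)²) = √(1.366234 + 2.181978) = 1.8837 km
R7–R9: √((0.0359·111.32)² + (-0.1645·102.58)²) = √(15.971117 + 284.745713) = 17.3412 km
R8–R9: √((0.0464·111.32)² + (-0.1501·102.58)²) = √(26.679787 + 237.075554) = 16.2405 km
Closest pair: R7–R8 at 1.8837 km.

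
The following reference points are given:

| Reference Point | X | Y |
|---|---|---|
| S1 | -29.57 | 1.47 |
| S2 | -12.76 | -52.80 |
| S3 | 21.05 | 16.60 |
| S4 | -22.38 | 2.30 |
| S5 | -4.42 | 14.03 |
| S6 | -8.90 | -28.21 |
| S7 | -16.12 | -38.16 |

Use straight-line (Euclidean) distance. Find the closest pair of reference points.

Pairwise distances:
S1–S2: √((16.81)² + (-54.27)²) = √(282.5761 + 2945.2329) = 56.81
S1–S3: √((50.62)² + (15.13)²) = √(2562.3844 + 228.9169) = 52.83
S1–S4: √((7.19)² + (0.83)²) = √(51.6961 + 0.6889) = 7.24
S1–S5: √((25.15)² + (12.56)²) = √(632.5225 + 157.7536) = 28.11
S1–S6: √((20.67)² + (-29.68)²) = √(427.2489 + 880.9024) = 36.17
S1–S7: √((13.45)² + (-39.63)²) = √(180.9025 + 1570.5369) = 41.85
S2–S3: √((33.81)² + (69.40)²) = √(1143.1161 + 4816.3600) = 77.20
S2–S4: √((-9.62)² + (55.10)²) = √(92.5444 + 3036.0100) = 55.93
S2–S5: √((8.34)² + (66.83)²) = √(69.5556 + 4466.2489) = 67.35
S2–S6: √((3.86)² + (24.59)²) = √(14.8996 + 604.6681) = 24.89
S2–S7: √((-3.36)² + (14.64)²) = √(11.2896 + 214.3296) = 15.02
S3–S4: √((-43.43)² + (-14.30)²) = √(1886.1649 + 204.4900) = 45.72
S3–S5: √((-25.47)² + (-2.57)²) = √(648.7209 + 6.6049) = 25.60
S3–S6: √((-29.95)² + (-44.81)²) = √(897.0025 + 2007.9361) = 53.90
S3–S7: √((-37.17)² + (-54.76)²) = √(1381.6089 + 2998.6576) = 66.18
S4–S5: √((17.96)² + (11.73)²) = √(322.5616 + 137.5929) = 21.45
S4–S6: √((13.48)² + (-30.51)²) = √(181.7104 + 930.8601) = 33.36
S4–S7: √((6.26)² + (-40.46)²) = √(39.1876 + 1637.0116) = 40.94
S5–S6: √((-4.48)² + (-42.24)²) = √(20.0704 + 1784.2176) = 42.48
S5–S7: √((-11.70)² + (-52.19)²) = √(136.8900 + 2723.7961) = 53.49
S6–S7: √((-7.22)² + (-9.95)²) = √(52.1284 + 99.0025) = 12.29
Closest pair: S1–S4 at 7.24.

S1 and S4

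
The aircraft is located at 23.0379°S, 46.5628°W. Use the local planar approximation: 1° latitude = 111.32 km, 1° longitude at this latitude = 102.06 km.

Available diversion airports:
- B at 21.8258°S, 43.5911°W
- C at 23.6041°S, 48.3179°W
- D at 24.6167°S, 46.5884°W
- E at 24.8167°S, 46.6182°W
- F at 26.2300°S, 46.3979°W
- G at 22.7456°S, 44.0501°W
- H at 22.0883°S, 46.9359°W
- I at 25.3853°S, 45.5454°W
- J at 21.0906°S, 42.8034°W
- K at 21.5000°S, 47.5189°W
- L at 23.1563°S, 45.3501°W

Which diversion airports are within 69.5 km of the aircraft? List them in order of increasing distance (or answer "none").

Distances from 23.0379°S, 46.5628°W:
B: √((1.2121·111.32)² + (2.9717·102.06)²) = √(18206.367205 + 91985.856502) = 331.9521 km
C: √((-0.5662·111.32)² + (-1.7551·102.06)²) = √(3972.703247 + 32085.946900) = 189.8912 km
D: √((-1.5788·111.32)² + (-0.0256·102.06)²) = √(30888.771128 + 6.826389) = 175.7714 km
E: √((-1.7788·111.32)² + (-0.0554·102.06)²) = √(39210.342593 + 31.969118) = 198.0967 km
F: √((-3.1921·111.32)² + (0.1649·102.06)²) = √(126269.764850 + 283.238600) = 355.7429 km
G: √((0.2923·111.32)² + (2.5127·102.06)²) = √(1058.775848 + 65764.634005) = 258.5022 km
H: √((0.9496·111.32)² + (-0.3731·102.06)²) = √(11174.492471 + 1449.978712) = 112.3587 km
I: √((-2.3474·111.32)² + (1.0174·102.06)²) = √(68284.258195 + 10781.882499) = 281.1870 km
J: √((1.9473·111.32)² + (3.7594·102.06)²) = √(46990.722555 + 147213.691178) = 440.6863 km
K: √((1.5379·111.32)² + (-0.9561·102.06)²) = √(29309.107188 + 9521.771701) = 197.0555 km
L: √((-0.1184·111.32)² + (1.2127·102.06)²) = √(173.719992 + 15318.557925) = 124.4680 km
Threshold 69.5 km: none within range.

none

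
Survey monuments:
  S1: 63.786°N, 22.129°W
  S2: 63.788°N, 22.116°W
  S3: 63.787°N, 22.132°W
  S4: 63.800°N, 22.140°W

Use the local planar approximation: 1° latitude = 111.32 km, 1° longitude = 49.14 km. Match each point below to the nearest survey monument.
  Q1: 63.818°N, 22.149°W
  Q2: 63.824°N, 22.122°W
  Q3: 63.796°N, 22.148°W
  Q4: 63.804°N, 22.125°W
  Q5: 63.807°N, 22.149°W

Q1→S4; Q2→S4; Q3→S4; Q4→S4; Q5→S4

Q1 at 63.818°N, 22.149°W:
  S1: 3.695 km
  S2: 3.712 km
  S3: 3.551 km
  S4: 2.052 km
  → nearest: S4 (2.052 km)
Q2 at 63.824°N, 22.122°W:
  S1: 4.244 km
  S2: 4.018 km
  S3: 4.148 km
  S4: 2.814 km
  → nearest: S4 (2.814 km)
Q3 at 63.796°N, 22.148°W:
  S1: 1.453 km
  S2: 1.807 km
  S3: 1.274 km
  S4: 0.594 km
  → nearest: S4 (0.594 km)
Q4 at 63.804°N, 22.125°W:
  S1: 2.013 km
  S2: 1.835 km
  S3: 1.923 km
  S4: 0.861 km
  → nearest: S4 (0.861 km)
Q5 at 63.807°N, 22.149°W:
  S1: 2.536 km
  S2: 2.665 km
  S3: 2.378 km
  S4: 0.896 km
  → nearest: S4 (0.896 km)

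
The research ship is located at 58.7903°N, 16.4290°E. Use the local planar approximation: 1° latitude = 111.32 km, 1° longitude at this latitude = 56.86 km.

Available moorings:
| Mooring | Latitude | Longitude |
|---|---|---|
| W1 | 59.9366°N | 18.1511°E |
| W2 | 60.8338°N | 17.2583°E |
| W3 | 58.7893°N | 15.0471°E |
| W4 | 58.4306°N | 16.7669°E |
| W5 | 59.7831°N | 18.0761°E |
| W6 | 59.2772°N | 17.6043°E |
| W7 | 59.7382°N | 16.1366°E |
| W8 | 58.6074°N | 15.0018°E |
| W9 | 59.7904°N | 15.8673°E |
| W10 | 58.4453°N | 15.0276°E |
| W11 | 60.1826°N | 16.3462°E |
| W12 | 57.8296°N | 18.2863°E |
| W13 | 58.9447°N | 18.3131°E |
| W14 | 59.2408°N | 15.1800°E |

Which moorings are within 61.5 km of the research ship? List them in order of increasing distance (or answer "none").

Distances from 58.7903°N, 16.4290°E:
W1: 160.8458 km
W2: 232.3182 km
W3: 78.5749 km
W4: 44.4127 km
W5: 144.8635 km
W6: 86.0450 km
W7: 106.8220 km
W8: 83.6658 km
W9: 115.8217 km
W10: 88.4559 km
W11: 155.0623 km
W12: 150.2994 km
W13: 108.5000 km
W14: 86.9400 km
Threshold 61.5 km: W4 (44.4127 km) is within range.

W4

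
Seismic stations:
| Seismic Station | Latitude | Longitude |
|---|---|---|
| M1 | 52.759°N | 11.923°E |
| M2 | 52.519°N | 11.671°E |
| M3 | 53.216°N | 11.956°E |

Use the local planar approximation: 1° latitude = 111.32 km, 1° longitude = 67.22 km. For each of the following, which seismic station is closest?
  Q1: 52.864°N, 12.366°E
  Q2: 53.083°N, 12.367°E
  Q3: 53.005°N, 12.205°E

Q1→M1; Q2→M3; Q3→M3

Q1 at 52.864°N, 12.366°E:
  M1: 31.990 km
  M2: 60.478 km
  M3: 47.906 km
  → nearest: M1 (31.990 km)
Q2 at 53.083°N, 12.367°E:
  M1: 46.815 km
  M2: 78.299 km
  M3: 31.345 km
  → nearest: M3 (31.345 km)
Q3 at 53.005°N, 12.205°E:
  M1: 33.305 km
  M2: 64.927 km
  M3: 28.842 km
  → nearest: M3 (28.842 km)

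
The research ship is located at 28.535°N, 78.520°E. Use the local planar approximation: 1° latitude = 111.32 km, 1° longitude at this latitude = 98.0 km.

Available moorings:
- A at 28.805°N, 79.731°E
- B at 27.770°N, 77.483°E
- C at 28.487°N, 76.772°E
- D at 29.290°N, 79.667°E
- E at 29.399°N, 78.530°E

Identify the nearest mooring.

E

Distances from 28.535°N, 78.520°E:
A: √((0.270·111.32)² + (1.211·98.0)²) = √(903.38718 + 14084.46768) = 122.425 km
B: √((-0.765·111.32)² + (-1.037·98.0)²) = √(7252.19154 + 10327.84388) = 132.590 km
C: √((-0.048·111.32)² + (-1.748·98.0)²) = √(28.55150 + 29345.06042) = 171.387 km
D: √((0.755·111.32)² + (1.147·98.0)²) = √(7063.83097 + 12635.10884) = 140.353 km
E: √((0.864·111.32)² + (0.010·98.0)²) = √(9250.68473 + 0.96040) = 96.185 km
Minimum: E at 96.185 km.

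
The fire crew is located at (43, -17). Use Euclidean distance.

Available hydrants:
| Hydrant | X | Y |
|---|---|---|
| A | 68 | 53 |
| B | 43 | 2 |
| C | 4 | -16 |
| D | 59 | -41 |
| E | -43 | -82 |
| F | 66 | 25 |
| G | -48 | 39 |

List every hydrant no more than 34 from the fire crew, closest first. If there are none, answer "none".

B, D

Distances from (43, -17):
A: 74.3
B: 19.0
C: 39.0
D: 28.8
E: 107.8
F: 47.9
G: 106.9
Threshold 34: B (19.0), D (28.8) are within range.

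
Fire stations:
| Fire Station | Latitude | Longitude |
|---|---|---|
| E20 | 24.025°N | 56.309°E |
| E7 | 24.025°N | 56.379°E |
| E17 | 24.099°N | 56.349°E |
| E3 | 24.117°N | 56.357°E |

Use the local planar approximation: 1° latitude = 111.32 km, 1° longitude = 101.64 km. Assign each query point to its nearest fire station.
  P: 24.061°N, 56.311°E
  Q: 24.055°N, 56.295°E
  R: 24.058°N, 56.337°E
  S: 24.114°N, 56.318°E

P at 24.061°N, 56.311°E:
  E20: √((-0.036·111.32)² + (-0.002·101.64)²) = √(16.06022 + 0.04132) = 4.013 km
  E7: √((-0.036·111.32)² + (0.068·101.64)²) = √(16.06022 + 47.76911) = 7.989 km
  E17: √((0.038·111.32)² + (0.038·101.64)²) = √(17.89425 + 14.91752) = 5.728 km
  E3: √((0.056·111.32)² + (0.046·101.64)²) = √(38.86176 + 21.85974) = 7.792 km
  → nearest: E20 (4.013 km)
Q at 24.055°N, 56.295°E:
  E20: √((-0.030·111.32)² + (0.014·101.64)²) = √(11.15293 + 2.02482) = 3.630 km
  E7: √((-0.030·111.32)² + (0.084·101.64)²) = √(11.15293 + 72.89335) = 9.168 km
  E17: √((0.044·111.32)² + (0.054·101.64)²) = √(23.99119 + 30.12429) = 7.356 km
  E3: √((0.062·111.32)² + (0.062·101.64)²) = √(47.63540 + 39.71117) = 9.346 km
  → nearest: E20 (3.630 km)
R at 24.058°N, 56.337°E:
  E20: √((-0.033·111.32)² + (-0.028·101.64)²) = √(13.49504 + 8.09926) = 4.647 km
  E7: √((-0.033·111.32)² + (0.042·101.64)²) = √(13.49504 + 18.22334) = 5.632 km
  E17: √((0.041·111.32)² + (0.012·101.64)²) = √(20.83119 + 1.48762) = 4.724 km
  E3: √((0.059·111.32)² + (0.020·101.64)²) = √(43.13705 + 4.13228) = 6.875 km
  → nearest: E20 (4.647 km)
S at 24.114°N, 56.318°E:
  E20: √((-0.089·111.32)² + (-0.009·101.64)²) = √(98.15816 + 0.83679) = 9.950 km
  E7: √((-0.089·111.32)² + (0.061·101.64)²) = √(98.15816 + 38.44050) = 11.688 km
  E17: √((-0.015·111.32)² + (0.031·101.64)²) = √(2.78823 + 9.92779) = 3.566 km
  E3: √((0.003·111.32)² + (0.039·101.64)²) = √(0.11153 + 15.71298) = 3.978 km
  → nearest: E17 (3.566 km)

P→E20; Q→E20; R→E20; S→E17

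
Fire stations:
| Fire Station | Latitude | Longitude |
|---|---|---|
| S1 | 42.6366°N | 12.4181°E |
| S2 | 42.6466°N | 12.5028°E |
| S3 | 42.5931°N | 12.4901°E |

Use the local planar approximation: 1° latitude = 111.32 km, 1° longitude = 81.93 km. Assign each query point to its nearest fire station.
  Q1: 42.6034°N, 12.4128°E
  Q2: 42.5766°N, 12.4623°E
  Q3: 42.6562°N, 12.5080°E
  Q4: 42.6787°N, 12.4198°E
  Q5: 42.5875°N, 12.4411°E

Q1 at 42.6034°N, 12.4128°E:
  S1: 3.72125 km
  S2: 8.80330 km
  S3: 6.43615 km
  → nearest: S1 (3.72125 km)
Q2 at 42.5766°N, 12.4623°E:
  S1: 7.59773 km
  S2: 8.46946 km
  S3: 2.92600 km
  → nearest: S3 (2.92600 km)
Q3 at 42.6562°N, 12.5080°E:
  S1: 7.68188 km
  S2: 1.15046 km
  S3: 7.17575 km
  → nearest: S2 (1.15046 km)
Q4 at 42.6787°N, 12.4198°E:
  S1: 4.68864 km
  S2: 7.68190 km
  S3: 11.13443 km
  → nearest: S1 (4.68864 km)
Q5 at 42.5875°N, 12.4411°E:
  S1: 5.78152 km
  S2: 8.29682 km
  S3: 4.06268 km
  → nearest: S3 (4.06268 km)

Q1→S1; Q2→S3; Q3→S2; Q4→S1; Q5→S3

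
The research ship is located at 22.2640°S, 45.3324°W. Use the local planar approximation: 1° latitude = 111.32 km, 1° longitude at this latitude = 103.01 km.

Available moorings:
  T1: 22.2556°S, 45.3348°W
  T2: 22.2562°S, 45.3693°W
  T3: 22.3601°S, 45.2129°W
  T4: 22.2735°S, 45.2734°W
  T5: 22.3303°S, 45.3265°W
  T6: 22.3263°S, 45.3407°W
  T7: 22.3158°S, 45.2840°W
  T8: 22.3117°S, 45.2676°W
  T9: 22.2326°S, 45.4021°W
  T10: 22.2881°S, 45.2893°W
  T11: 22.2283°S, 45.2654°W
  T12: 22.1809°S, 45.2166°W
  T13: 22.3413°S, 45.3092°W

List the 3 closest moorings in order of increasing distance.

T1, T2, T10

Distances from 22.2640°S, 45.3324°W:
T1: √((0.0084·111.32)² + (-0.0024·103.01)²) = √(0.874390 + 0.061120) = 0.9672 km
T2: √((0.0078·111.32)² + (-0.0369·103.01)²) = √(0.753938 + 14.448126) = 3.8990 km
T3: √((-0.0961·111.32)² + (0.1195·103.01)²) = √(114.444037 + 151.528591) = 16.3087 km
T4: √((-0.0095·111.32)² + (0.0590·103.01)²) = √(1.118391 + 36.937100) = 6.1689 km
T5: √((-0.0663·111.32)² + (0.0059·103.01)²) = √(54.472016 + 0.369371) = 7.4055 km
T6: √((-0.0623·111.32)² + (-0.0083·103.01)²) = √(48.097498 + 0.730996) = 6.9877 km
T7: √((-0.0518·111.32)² + (0.0484·103.01)²) = √(33.251092 + 24.857045) = 7.6229 km
T8: √((-0.0477·111.32)² + (0.0648·103.01)²) = √(28.195718 + 44.556266) = 8.5295 km
T9: √((0.0314·111.32)² + (-0.0697·103.01)²) = √(12.218157 + 51.549485) = 7.9855 km
T10: √((-0.0241·111.32)² + (0.0431·103.01)²) = √(7.197480 + 19.711211) = 5.1874 km
T11: √((0.0357·111.32)² + (0.0670·103.01)²) = √(15.793662 + 47.633049) = 7.9641 km
T12: √((0.0831·111.32)² + (0.1158·103.01)²) = √(85.575302 + 142.290496) = 15.0952 km
T13: √((-0.0773·111.32)² + (0.0232·103.01)²) = √(74.046645 + 5.711297) = 8.9307 km
Sorted: T1 (0.9672 km) < T2 (3.8990 km) < T10 (5.1874 km) < T4 (6.1689 km) < T6 (6.9877 km) < …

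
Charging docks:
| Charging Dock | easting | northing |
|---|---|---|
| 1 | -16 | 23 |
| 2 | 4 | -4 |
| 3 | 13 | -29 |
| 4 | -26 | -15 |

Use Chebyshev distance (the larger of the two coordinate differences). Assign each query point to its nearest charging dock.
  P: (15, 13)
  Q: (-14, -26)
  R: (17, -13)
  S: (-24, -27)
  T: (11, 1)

P at (15, 13):
  1: 31
  2: 17
  3: 42
  4: 41
  → nearest: 2 (17)
Q at (-14, -26):
  1: 49
  2: 22
  3: 27
  4: 12
  → nearest: 4 (12)
R at (17, -13):
  1: 36
  2: 13
  3: 16
  4: 43
  → nearest: 2 (13)
S at (-24, -27):
  1: 50
  2: 28
  3: 37
  4: 12
  → nearest: 4 (12)
T at (11, 1):
  1: 27
  2: 7
  3: 30
  4: 37
  → nearest: 2 (7)

P→2; Q→4; R→2; S→4; T→2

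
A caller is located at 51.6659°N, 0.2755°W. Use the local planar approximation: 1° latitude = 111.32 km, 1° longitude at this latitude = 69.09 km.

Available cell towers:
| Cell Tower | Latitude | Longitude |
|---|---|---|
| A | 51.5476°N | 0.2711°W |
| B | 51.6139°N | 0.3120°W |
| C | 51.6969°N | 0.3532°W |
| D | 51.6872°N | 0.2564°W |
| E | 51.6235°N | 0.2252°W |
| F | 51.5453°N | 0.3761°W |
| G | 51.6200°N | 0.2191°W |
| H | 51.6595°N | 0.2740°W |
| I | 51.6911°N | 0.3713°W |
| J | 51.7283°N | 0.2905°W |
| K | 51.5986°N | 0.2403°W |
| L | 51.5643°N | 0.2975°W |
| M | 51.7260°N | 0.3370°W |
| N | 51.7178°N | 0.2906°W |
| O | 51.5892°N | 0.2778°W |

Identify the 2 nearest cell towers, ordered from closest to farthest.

H, D

Distances from 51.6659°N, 0.2755°W:
A: 13.1727 km
B: 6.3141 km
C: 6.3818 km
D: 2.7136 km
E: 5.8613 km
F: 15.1177 km
G: 6.4259 km
H: 0.7199 km
I: 7.1888 km
J: 7.0233 km
K: 7.8767 km
L: 11.4118 km
M: 7.9256 km
N: 5.8709 km
O: 8.5397 km
Sorted: H (0.7199 km) < D (2.7136 km) < E (5.8613 km) < N (5.8709 km) < …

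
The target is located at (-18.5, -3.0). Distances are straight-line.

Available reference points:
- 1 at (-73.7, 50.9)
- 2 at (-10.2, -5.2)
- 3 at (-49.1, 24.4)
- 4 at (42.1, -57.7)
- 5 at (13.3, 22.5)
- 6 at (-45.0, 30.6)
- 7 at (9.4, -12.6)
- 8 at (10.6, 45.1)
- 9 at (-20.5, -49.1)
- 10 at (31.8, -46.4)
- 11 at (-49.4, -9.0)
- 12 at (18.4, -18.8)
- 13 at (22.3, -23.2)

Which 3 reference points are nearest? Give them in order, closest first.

2, 7, 11

Distances from (-18.5, -3.0):
1: 77.2
2: 8.6
3: 41.1
4: 81.6
5: 40.8
6: 42.8
7: 29.5
8: 56.2
9: 46.1
10: 66.4
11: 31.5
12: 40.1
13: 45.5
Sorted: 2 (8.6) < 7 (29.5) < 11 (31.5) < 12 (40.1) < 5 (40.8) < …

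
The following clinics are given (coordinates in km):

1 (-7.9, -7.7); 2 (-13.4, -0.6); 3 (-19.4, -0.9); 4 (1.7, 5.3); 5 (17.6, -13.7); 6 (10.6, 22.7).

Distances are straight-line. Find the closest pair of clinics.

Pairwise distances:
1–2: √((-5.5)² + (7.1)²) = √(30.2500 + 50.4100) = 8.98 km
1–3: √((-11.5)² + (6.8)²) = √(132.2500 + 46.2400) = 13.36 km
1–4: √((9.6)² + (13.0)²) = √(92.1600 + 169.0000) = 16.16 km
1–5: √((25.5)² + (-6.0)²) = √(650.2500 + 36.0000) = 26.20 km
1–6: √((18.5)² + (30.4)²) = √(342.2500 + 924.1600) = 35.59 km
2–3: √((-6.0)² + (-0.3)²) = √(36.0000 + 0.0900) = 6.01 km
2–4: √((15.1)² + (5.9)²) = √(228.0100 + 34.8100) = 16.21 km
2–5: √((31.0)² + (-13.1)²) = √(961.0000 + 171.6100) = 33.65 km
2–6: √((24.0)² + (23.3)²) = √(576.0000 + 542.8900) = 33.45 km
3–4: √((21.1)² + (6.2)²) = √(445.2100 + 38.4400) = 21.99 km
3–5: √((37.0)² + (-12.8)²) = √(1369.0000 + 163.8400) = 39.15 km
3–6: √((30.0)² + (23.6)²) = √(900.0000 + 556.9600) = 38.17 km
4–5: √((15.9)² + (-19.0)²) = √(252.8100 + 361.0000) = 24.78 km
4–6: √((8.9)² + (17.4)²) = √(79.2100 + 302.7600) = 19.54 km
5–6: √((-7.0)² + (36.4)²) = √(49.0000 + 1324.9600) = 37.07 km
Closest pair: 2–3 at 6.01 km.

2 and 3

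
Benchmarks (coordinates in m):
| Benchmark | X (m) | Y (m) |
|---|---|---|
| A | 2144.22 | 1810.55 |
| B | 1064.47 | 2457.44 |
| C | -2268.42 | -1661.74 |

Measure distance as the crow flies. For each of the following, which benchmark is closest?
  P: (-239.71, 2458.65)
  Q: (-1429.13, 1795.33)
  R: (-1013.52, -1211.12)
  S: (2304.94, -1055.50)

P→B; Q→B; R→C; S→A

P at (-239.71, 2458.65):
  A: √((2383.93)² + (-648.10)²) = √(5683122.2449 + 420033.6100) = 2470.46 m
  B: √((1304.18)² + (-1.21)²) = √(1700885.4724 + 1.4641) = 1304.18 m
  C: √((-2028.71)² + (-4120.39)²) = √(4115664.2641 + 16977613.7521) = 4592.74 m
  → nearest: B (1304.18 m)
Q at (-1429.13, 1795.33):
  A: √((3573.35)² + (15.22)²) = √(12768830.2225 + 231.6484) = 3573.38 m
  B: √((2493.60)² + (662.11)²) = √(6218040.9600 + 438389.6521) = 2580.01 m
  C: √((-839.29)² + (-3457.07)²) = √(704407.7041 + 11951332.9849) = 3557.49 m
  → nearest: B (2580.01 m)
R at (-1013.52, -1211.12):
  A: √((3157.74)² + (3021.67)²) = √(9971321.9076 + 9130489.5889) = 4370.56 m
  B: √((2077.99)² + (3668.56)²) = √(4318042.4401 + 13458332.4736) = 4216.20 m
  C: √((-1254.90)² + (-450.62)²) = √(1574774.0100 + 203058.3844) = 1333.35 m
  → nearest: C (1333.35 m)
S at (2304.94, -1055.50):
  A: √((-160.72)² + (2866.05)²) = √(25830.9184 + 8214242.6025) = 2870.55 m
  B: √((-1240.47)² + (3512.94)²) = √(1538765.8209 + 12340747.4436) = 3725.52 m
  C: √((-4573.36)² + (-606.24)²) = √(20915621.6896 + 367526.9376) = 4613.37 m
  → nearest: A (2870.55 m)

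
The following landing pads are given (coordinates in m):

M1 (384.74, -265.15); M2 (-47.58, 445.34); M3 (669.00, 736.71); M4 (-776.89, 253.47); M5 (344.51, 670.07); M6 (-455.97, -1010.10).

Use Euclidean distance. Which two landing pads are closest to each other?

M3 and M5

Pairwise distances:
M3–M5: 331.26 m
M2–M5: 451.93 m
M2–M4: 754.13 m
M2–M3: 773.55 m
M1–M2: 831.68 m
M1–M5: 936.08 m
M1–M3: 1041.41 m
M1–M6: 1123.27 m
M4–M5: 1196.28 m
M1–M4: 1272.14 m
M4–M6: 1303.69 m
M2–M6: 1511.65 m
M3–M4: 1524.51 m
M5–M6: 1861.11 m
M3–M6: 2077.72 m
Closest pair: M3–M5 at 331.26 m.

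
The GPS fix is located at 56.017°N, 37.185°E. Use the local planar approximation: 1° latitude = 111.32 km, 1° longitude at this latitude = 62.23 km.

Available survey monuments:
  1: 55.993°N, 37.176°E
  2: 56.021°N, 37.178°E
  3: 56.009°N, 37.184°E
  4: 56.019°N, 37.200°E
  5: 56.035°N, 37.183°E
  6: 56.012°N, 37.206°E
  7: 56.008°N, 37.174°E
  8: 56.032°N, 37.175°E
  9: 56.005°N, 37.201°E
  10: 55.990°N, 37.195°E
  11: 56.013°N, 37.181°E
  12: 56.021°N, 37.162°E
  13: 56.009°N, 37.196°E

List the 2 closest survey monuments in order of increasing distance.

Distances from 56.017°N, 37.185°E:
1: 2.730 km
2: 0.623 km
3: 0.893 km
4: 0.960 km
5: 2.008 km
6: 1.420 km
7: 1.213 km
8: 1.782 km
9: 1.666 km
10: 3.069 km
11: 0.510 km
12: 1.499 km
13: 1.123 km
Sorted: 11 (0.510 km) < 2 (0.623 km) < 3 (0.893 km) < 4 (0.960 km) < …

11, 2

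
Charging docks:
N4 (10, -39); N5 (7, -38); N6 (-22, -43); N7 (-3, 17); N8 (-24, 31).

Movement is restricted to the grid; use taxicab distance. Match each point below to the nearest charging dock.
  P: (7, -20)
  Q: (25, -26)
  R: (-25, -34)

P at (7, -20):
  N4: |3| + |-19| = 3 + 19 = 22
  N5: |0| + |-18| = 0 + 18 = 18
  N6: |-29| + |-23| = 29 + 23 = 52
  N7: |-10| + |37| = 10 + 37 = 47
  N8: |-31| + |51| = 31 + 51 = 82
  → nearest: N5 (18)
Q at (25, -26):
  N4: |-15| + |-13| = 15 + 13 = 28
  N5: |-18| + |-12| = 18 + 12 = 30
  N6: |-47| + |-17| = 47 + 17 = 64
  N7: |-28| + |43| = 28 + 43 = 71
  N8: |-49| + |57| = 49 + 57 = 106
  → nearest: N4 (28)
R at (-25, -34):
  N4: |35| + |-5| = 35 + 5 = 40
  N5: |32| + |-4| = 32 + 4 = 36
  N6: |3| + |-9| = 3 + 9 = 12
  N7: |22| + |51| = 22 + 51 = 73
  N8: |1| + |65| = 1 + 65 = 66
  → nearest: N6 (12)

P→N5; Q→N4; R→N6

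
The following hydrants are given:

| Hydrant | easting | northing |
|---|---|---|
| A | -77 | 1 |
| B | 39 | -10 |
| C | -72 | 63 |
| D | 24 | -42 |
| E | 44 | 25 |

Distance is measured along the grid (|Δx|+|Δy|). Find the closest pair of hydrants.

B and E

Pairwise distances:
A–B: |116| + |-11| = 116 + 11 = 127
A–C: |5| + |62| = 5 + 62 = 67
A–D: |101| + |-43| = 101 + 43 = 144
A–E: |121| + |24| = 121 + 24 = 145
B–C: |-111| + |73| = 111 + 73 = 184
B–D: |-15| + |-32| = 15 + 32 = 47
B–E: |5| + |35| = 5 + 35 = 40
C–D: |96| + |-105| = 96 + 105 = 201
C–E: |116| + |-38| = 116 + 38 = 154
D–E: |20| + |67| = 20 + 67 = 87
Closest pair: B–E at 40.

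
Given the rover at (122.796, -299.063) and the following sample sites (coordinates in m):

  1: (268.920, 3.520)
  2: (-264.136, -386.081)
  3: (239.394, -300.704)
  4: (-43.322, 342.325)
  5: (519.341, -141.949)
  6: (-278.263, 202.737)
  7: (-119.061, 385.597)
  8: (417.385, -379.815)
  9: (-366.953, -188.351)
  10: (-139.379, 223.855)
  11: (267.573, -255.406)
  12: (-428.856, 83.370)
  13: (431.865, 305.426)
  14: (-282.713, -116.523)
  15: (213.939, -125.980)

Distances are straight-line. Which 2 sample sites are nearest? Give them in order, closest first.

3, 11

Distances from (122.796, -299.063):
1: 336.019 m
2: 396.596 m
3: 116.610 m
4: 662.551 m
5: 426.536 m
6: 642.380 m
7: 726.123 m
8: 305.456 m
9: 502.107 m
10: 584.961 m
11: 151.216 m
12: 671.249 m
13: 678.919 m
14: 444.700 m
15: 195.614 m
Sorted: 3 (116.610 m) < 11 (151.216 m) < 15 (195.614 m) < 8 (305.456 m) < …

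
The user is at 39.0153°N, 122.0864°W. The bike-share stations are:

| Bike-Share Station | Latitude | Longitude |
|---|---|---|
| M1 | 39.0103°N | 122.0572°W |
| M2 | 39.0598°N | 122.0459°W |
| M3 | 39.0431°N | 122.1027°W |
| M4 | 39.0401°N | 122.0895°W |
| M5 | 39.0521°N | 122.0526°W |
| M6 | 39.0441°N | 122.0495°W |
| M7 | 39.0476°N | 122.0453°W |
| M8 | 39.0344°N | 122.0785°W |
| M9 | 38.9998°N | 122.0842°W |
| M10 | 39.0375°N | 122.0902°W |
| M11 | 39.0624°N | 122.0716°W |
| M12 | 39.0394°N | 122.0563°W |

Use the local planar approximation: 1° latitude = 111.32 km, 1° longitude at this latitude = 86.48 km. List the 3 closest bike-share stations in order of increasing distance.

Distances from 39.0153°N, 122.0864°W:
M1: √((-0.0050·111.32)² + (0.0292·86.48)²) = √(0.309804 + 6.376716) = 2.5858 km
M2: √((0.0445·111.32)² + (0.0405·86.48)²) = √(24.539540 + 12.267086) = 6.0668 km
M3: √((0.0278·111.32)² + (-0.0163·86.48)²) = √(9.577143 + 1.987040) = 3.4006 km
M4: √((0.0248·111.32)² + (-0.0031·86.48)²) = √(7.621663 + 0.071871) = 2.7737 km
M5: √((0.0368·111.32)² + (0.0338·86.48)²) = √(16.781935 + 8.544069) = 5.0325 km
M6: √((0.0288·111.32)² + (0.0369·86.48)²) = √(10.278539 + 10.183196) = 4.5235 km
M7: √((0.0323·111.32)² + (0.0411·86.48)²) = √(12.928598 + 12.633248) = 5.0559 km
M8: √((0.0191·111.32)² + (0.0079·86.48)²) = √(4.520777 + 0.466751) = 2.2333 km
M9: √((-0.0155·111.32)² + (0.0022·86.48)²) = √(2.977212 + 0.036197) = 1.7359 km
M10: √((0.0222·111.32)² + (-0.0038·86.48)²) = √(6.107343 + 0.107994) = 2.4931 km
M11: √((0.0471·111.32)² + (0.0148·86.48)²) = √(27.490853 + 1.638154) = 5.3971 km
M12: √((0.0241·111.32)² + (0.0301·86.48)²) = √(7.197480 + 6.775859) = 3.7381 km
Sorted: M9 (1.7359 km) < M8 (2.2333 km) < M10 (2.4931 km) < M1 (2.5858 km) < M4 (2.7737 km) < …

M9, M8, M10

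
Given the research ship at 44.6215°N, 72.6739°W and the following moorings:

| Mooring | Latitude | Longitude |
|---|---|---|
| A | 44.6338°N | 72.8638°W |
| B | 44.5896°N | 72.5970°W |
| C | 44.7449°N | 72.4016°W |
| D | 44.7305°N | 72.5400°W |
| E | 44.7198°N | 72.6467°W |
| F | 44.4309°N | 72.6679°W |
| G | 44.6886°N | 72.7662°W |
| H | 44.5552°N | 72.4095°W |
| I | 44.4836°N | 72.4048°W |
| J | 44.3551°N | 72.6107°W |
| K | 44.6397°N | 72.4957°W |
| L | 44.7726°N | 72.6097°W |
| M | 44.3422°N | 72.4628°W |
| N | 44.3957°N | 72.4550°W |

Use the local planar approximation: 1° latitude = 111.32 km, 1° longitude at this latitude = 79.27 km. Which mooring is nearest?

B

Distances from 44.6215°N, 72.6739°W:
A: √((0.0123·111.32)² + (-0.1899·79.27)²) = √(1.874807 + 226.604039) = 15.1155 km
B: √((-0.0319·111.32)² + (0.0769·79.27)²) = √(12.610368 + 37.159546) = 7.0548 km
C: √((0.1234·111.32)² + (0.2723·79.27)²) = √(188.702092 + 465.921766) = 25.5856 km
D: √((0.1090·111.32)² + (0.1339·79.27)²) = √(147.231044 + 112.662367) = 16.1212 km
E: √((0.0983·111.32)² + (0.0272·79.27)²) = √(119.743909 + 4.648957) = 11.1532 km
F: √((-0.1906·111.32)² + (0.0060·79.27)²) = √(450.186210 + 0.226214) = 21.2229 km
G: √((0.0671·111.32)² + (-0.0923·79.27)²) = √(55.794506 + 53.532943) = 10.4560 km
H: √((-0.0663·111.32)² + (0.2644·79.27)²) = √(54.472016 + 439.279178) = 22.2205 km
I: √((-0.1379·111.32)² + (0.2691·79.27)²) = √(235.654061 + 455.035324) = 26.2810 km
J: √((-0.2664·111.32)² + (0.0632·79.27)²) = √(879.457458 + 25.098737) = 30.0758 km
K: √((0.0182·111.32)² + (0.1782·79.27)²) = √(4.104773 + 199.541446) = 14.2705 km
L: √((0.1511·111.32)² + (0.0642·79.27)²) = √(282.927605 + 25.899285) = 17.5735 km
M: √((-0.2793·111.32)² + (0.2111·79.27)²) = √(966.692316 + 280.023309) = 35.3089 km
N: √((-0.2258·111.32)² + (0.2189·79.27)²) = √(631.821311 + 301.098949) = 30.5437 km
Minimum: B at 7.0548 km.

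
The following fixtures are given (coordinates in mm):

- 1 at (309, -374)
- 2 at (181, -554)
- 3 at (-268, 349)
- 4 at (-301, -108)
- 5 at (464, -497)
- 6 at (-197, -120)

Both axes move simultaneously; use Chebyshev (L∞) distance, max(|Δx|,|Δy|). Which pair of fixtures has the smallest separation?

4 and 6

Pairwise distances:
1–2: max(|-128|, |-180|) = 180 mm
1–3: max(|-577|, |723|) = 723 mm
1–4: max(|-610|, |266|) = 610 mm
1–5: max(|155|, |-123|) = 155 mm
1–6: max(|-506|, |254|) = 506 mm
2–3: max(|-449|, |903|) = 903 mm
2–4: max(|-482|, |446|) = 482 mm
2–5: max(|283|, |57|) = 283 mm
2–6: max(|-378|, |434|) = 434 mm
3–4: max(|-33|, |-457|) = 457 mm
3–5: max(|732|, |-846|) = 846 mm
3–6: max(|71|, |-469|) = 469 mm
4–5: max(|765|, |-389|) = 765 mm
4–6: max(|104|, |-12|) = 104 mm
5–6: max(|-661|, |377|) = 661 mm
Closest pair: 4–6 at 104 mm.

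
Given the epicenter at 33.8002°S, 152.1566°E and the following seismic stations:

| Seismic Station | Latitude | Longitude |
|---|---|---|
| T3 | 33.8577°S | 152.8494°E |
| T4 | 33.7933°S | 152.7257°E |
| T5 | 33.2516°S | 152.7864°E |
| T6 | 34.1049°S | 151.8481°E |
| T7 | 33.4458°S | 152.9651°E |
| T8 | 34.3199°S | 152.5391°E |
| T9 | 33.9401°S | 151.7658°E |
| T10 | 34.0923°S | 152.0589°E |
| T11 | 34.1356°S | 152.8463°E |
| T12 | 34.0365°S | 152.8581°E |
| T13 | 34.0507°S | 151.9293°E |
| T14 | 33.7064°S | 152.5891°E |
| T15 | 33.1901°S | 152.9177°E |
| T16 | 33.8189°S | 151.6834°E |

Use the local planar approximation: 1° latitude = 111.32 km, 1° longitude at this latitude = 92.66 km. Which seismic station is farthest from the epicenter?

Distances from 33.8002°S, 152.1566°E:
T3: 64.5132 km
T4: 52.7384 km
T5: 84.4697 km
T6: 44.3582 km
T7: 84.6687 km
T8: 67.8464 km
T9: 39.4184 km
T10: 33.7533 km
T11: 74.0150 km
T12: 70.1219 km
T13: 34.9457 km
T14: 41.4134 km
T15: 97.9091 km
T16: 43.8961 km
Maximum: T15 at 97.9091 km.

T15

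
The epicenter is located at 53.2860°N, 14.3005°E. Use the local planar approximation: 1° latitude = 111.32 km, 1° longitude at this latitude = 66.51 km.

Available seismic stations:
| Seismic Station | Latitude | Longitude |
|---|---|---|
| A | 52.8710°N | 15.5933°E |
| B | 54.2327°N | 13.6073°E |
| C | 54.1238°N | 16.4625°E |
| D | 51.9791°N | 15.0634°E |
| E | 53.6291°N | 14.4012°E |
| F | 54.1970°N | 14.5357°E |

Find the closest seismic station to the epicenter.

Distances from 53.2860°N, 14.3005°E:
A: 97.6089 km
B: 115.0304 km
C: 171.3915 km
D: 154.0786 km
E: 38.7767 km
F: 102.6119 km
Minimum: E at 38.7767 km.

E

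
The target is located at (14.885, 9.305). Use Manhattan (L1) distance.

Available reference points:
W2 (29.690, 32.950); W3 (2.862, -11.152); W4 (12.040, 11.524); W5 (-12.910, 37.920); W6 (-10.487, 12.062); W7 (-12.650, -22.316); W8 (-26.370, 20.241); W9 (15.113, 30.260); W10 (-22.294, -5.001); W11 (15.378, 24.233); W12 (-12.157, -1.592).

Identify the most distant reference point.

Distances from (14.885, 9.305):
W2: 38.450
W3: 32.480
W4: 5.064
W5: 56.410
W6: 28.129
W7: 59.156
W8: 52.191
W9: 21.183
W10: 51.485
W11: 15.421
W12: 37.939
Maximum: W7 at 59.156.

W7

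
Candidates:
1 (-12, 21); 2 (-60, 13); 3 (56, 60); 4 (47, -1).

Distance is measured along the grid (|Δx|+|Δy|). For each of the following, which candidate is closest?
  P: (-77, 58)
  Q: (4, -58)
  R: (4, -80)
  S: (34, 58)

P→2; Q→1; R→1; S→3

P at (-77, 58):
  1: |65| + |-37| = 65 + 37 = 102
  2: |17| + |-45| = 17 + 45 = 62
  3: |133| + |2| = 133 + 2 = 135
  4: |124| + |-59| = 124 + 59 = 183
  → nearest: 2 (62)
Q at (4, -58):
  1: |-16| + |79| = 16 + 79 = 95
  2: |-64| + |71| = 64 + 71 = 135
  3: |52| + |118| = 52 + 118 = 170
  4: |43| + |57| = 43 + 57 = 100
  → nearest: 1 (95)
R at (4, -80):
  1: |-16| + |101| = 16 + 101 = 117
  2: |-64| + |93| = 64 + 93 = 157
  3: |52| + |140| = 52 + 140 = 192
  4: |43| + |79| = 43 + 79 = 122
  → nearest: 1 (117)
S at (34, 58):
  1: |-46| + |-37| = 46 + 37 = 83
  2: |-94| + |-45| = 94 + 45 = 139
  3: |22| + |2| = 22 + 2 = 24
  4: |13| + |-59| = 13 + 59 = 72
  → nearest: 3 (24)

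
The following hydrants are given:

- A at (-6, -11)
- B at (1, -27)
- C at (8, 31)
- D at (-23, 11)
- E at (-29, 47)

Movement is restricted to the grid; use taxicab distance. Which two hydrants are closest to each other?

A and B

Pairwise distances:
A–B: 23
A–D: 39
D–E: 42
C–D: 51
C–E: 53
A–C: 56
B–D: 62
B–C: 65
A–E: 81
B–E: 104
Closest pair: A–B at 23.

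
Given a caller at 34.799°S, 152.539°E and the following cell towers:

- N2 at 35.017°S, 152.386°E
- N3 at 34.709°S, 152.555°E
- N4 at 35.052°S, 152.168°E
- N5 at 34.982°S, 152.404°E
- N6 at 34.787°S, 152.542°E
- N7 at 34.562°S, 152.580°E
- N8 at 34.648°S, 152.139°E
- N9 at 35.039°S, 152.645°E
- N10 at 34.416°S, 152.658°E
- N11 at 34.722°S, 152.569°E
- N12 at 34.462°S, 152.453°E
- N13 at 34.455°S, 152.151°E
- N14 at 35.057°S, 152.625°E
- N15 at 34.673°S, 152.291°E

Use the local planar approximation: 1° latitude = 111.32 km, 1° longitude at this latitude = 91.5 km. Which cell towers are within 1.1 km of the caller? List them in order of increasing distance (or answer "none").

none

Distances from 34.799°S, 152.539°E:
N2: 28.016 km
N3: 10.125 km
N4: 44.109 km
N5: 23.824 km
N6: 1.364 km
N7: 26.648 km
N8: 40.275 km
N9: 28.423 km
N10: 44.004 km
N11: 9.000 km
N12: 38.331 km
N13: 52.219 km
N14: 29.779 km
N15: 26.677 km
Threshold 1.1 km: none within range.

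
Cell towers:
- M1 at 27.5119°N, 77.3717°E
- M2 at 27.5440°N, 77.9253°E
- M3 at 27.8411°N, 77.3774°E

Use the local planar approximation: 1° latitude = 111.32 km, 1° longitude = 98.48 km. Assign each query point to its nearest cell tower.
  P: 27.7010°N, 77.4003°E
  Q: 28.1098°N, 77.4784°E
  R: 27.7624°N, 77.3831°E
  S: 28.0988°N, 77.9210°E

P→M3; Q→M3; R→M3; S→M3

P at 27.7010°N, 77.4003°E:
  M1: 21.2382 km
  M2: 54.5761 km
  M3: 15.7581 km
  → nearest: M3 (15.7581 km)
Q at 28.1098°N, 77.4784°E:
  M1: 67.3826 km
  M2: 76.8377 km
  M3: 31.5221 km
  → nearest: M3 (31.5221 km)
R at 27.7624°N, 77.3831°E:
  M1: 27.9083 km
  M2: 58.6703 km
  M3: 8.7788 km
  → nearest: M3 (8.7788 km)
S at 28.0988°N, 77.9210°E:
  M1: 84.8220 km
  M2: 61.7618 km
  M3: 60.7356 km
  → nearest: M3 (60.7356 km)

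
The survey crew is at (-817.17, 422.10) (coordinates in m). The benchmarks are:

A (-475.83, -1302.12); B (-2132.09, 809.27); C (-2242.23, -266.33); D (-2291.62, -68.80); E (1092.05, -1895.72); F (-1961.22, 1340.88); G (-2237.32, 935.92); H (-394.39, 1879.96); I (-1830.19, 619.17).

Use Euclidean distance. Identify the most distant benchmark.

E

Distances from (-817.17, 422.10):
A: 1757.68 m
B: 1370.74 m
C: 1582.63 m
D: 1554.02 m
E: 3002.90 m
F: 1467.31 m
G: 1510.24 m
H: 1517.93 m
I: 1032.01 m
Maximum: E at 3002.90 m.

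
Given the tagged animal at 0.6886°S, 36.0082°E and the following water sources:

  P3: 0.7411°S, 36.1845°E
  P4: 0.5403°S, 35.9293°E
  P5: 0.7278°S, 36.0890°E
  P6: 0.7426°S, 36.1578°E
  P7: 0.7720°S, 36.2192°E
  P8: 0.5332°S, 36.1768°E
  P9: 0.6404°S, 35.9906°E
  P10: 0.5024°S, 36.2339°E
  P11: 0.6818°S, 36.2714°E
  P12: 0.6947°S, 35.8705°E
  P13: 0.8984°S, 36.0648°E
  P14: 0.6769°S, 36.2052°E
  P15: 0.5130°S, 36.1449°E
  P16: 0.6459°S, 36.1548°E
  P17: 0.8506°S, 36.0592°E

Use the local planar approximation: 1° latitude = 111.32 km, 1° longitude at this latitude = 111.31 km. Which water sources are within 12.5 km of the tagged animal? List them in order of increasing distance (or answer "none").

Distances from 0.6886°S, 36.0082°E:
P3: 20.4757 km
P4: 18.6994 km
P5: 9.9966 km
P6: 17.7038 km
P7: 25.2548 km
P8: 25.5236 km
P9: 5.7121 km
P10: 32.5698 km
P11: 29.3066 km
P12: 15.3424 km
P13: 24.1898 km
P14: 21.9667 km
P15: 24.7719 km
P16: 16.9963 km
P17: 18.9062 km
Threshold 12.5 km: P9 (5.7121 km), P5 (9.9966 km) are within range.

P9, P5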